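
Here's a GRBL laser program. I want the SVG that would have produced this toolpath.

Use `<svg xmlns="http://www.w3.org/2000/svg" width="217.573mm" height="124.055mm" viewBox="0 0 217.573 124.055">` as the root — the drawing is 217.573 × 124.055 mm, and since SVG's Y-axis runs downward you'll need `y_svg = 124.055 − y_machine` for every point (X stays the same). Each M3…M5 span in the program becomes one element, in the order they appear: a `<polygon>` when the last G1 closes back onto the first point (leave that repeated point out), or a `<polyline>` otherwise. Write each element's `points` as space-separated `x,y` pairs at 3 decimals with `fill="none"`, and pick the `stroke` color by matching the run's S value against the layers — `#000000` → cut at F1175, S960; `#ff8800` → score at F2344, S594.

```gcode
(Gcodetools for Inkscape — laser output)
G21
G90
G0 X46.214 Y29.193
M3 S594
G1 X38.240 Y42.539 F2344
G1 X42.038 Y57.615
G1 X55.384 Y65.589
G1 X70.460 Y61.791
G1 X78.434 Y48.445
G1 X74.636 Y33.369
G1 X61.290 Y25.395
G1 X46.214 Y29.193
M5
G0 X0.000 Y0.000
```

Machine Y-up, SVG Y-down with viewBox height 124.055, so y_svg = 124.055 − y_machine; X carries over. Every run uses S594, so all elements get stroke `#ff8800` (score).

Run 1: The run returns to its start, so emit a `<polygon>` with points (Y-flipped): 46.214,94.862 38.240,81.516 42.038,66.440 55.384,58.466 70.460,62.264 78.434,75.610 74.636,90.686 61.290,98.660.

<svg xmlns="http://www.w3.org/2000/svg" width="217.573mm" height="124.055mm" viewBox="0 0 217.573 124.055">
  <polygon points="46.214,94.862 38.240,81.516 42.038,66.440 55.384,58.466 70.460,62.264 78.434,75.610 74.636,90.686 61.290,98.660" fill="none" stroke="#ff8800"/>
</svg>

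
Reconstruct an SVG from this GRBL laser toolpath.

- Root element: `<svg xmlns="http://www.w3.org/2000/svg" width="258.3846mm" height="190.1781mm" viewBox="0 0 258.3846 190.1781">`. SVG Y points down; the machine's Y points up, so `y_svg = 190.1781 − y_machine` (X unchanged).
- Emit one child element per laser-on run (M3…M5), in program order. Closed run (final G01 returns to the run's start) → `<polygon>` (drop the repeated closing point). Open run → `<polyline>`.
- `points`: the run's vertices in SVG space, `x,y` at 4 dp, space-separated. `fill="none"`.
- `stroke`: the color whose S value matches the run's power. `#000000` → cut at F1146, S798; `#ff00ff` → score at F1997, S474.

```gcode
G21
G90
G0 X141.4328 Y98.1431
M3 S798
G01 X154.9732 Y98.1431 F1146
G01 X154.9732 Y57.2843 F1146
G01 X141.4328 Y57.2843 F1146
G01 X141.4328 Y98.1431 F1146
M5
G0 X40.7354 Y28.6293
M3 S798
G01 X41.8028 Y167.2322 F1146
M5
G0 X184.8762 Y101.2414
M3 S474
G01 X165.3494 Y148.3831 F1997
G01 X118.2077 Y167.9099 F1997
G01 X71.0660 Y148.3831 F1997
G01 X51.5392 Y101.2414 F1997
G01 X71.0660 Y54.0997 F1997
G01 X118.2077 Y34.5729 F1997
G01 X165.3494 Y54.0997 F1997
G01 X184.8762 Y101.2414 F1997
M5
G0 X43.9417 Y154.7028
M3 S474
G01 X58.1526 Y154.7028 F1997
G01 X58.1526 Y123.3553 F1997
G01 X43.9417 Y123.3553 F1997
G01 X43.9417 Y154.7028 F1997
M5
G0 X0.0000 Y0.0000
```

<svg xmlns="http://www.w3.org/2000/svg" width="258.3846mm" height="190.1781mm" viewBox="0 0 258.3846 190.1781">
  <polygon points="141.4328,92.0350 154.9732,92.0350 154.9732,132.8938 141.4328,132.8938" fill="none" stroke="#000000"/>
  <polyline points="40.7354,161.5488 41.8028,22.9459" fill="none" stroke="#000000"/>
  <polygon points="184.8762,88.9367 165.3494,41.7950 118.2077,22.2682 71.0660,41.7950 51.5392,88.9367 71.0660,136.0784 118.2077,155.6052 165.3494,136.0784" fill="none" stroke="#ff00ff"/>
  <polygon points="43.9417,35.4753 58.1526,35.4753 58.1526,66.8228 43.9417,66.8228" fill="none" stroke="#ff00ff"/>
</svg>

Each laser-on run becomes one SVG element. Flip Y back into SVG space with y_svg = 190.1781 − y_machine.

Run 1: power S798 maps to stroke `#000000` (cut). The run returns to its start, so emit a `<polygon>` with points (Y-flipped): 141.4328,92.0350 154.9732,92.0350 154.9732,132.8938 141.4328,132.8938.

Run 2: S798 ⇒ cut layer `#000000`. The run is open, so emit a `<polyline>` with points (Y-flipped): 40.7354,161.5488 41.8028,22.9459.

Run 3: the run's S474 means `#ff00ff` (score). The run returns to its start, so emit a `<polygon>` with points (Y-flipped): 184.8762,88.9367 165.3494,41.7950 118.2077,22.2682 71.0660,41.7950 51.5392,88.9367 71.0660,136.0784 118.2077,155.6052 165.3494,136.0784.

Run 4: S474 ⇒ score layer `#ff00ff`. The run returns to its start, so emit a `<polygon>` with points (Y-flipped): 43.9417,35.4753 58.1526,35.4753 58.1526,66.8228 43.9417,66.8228.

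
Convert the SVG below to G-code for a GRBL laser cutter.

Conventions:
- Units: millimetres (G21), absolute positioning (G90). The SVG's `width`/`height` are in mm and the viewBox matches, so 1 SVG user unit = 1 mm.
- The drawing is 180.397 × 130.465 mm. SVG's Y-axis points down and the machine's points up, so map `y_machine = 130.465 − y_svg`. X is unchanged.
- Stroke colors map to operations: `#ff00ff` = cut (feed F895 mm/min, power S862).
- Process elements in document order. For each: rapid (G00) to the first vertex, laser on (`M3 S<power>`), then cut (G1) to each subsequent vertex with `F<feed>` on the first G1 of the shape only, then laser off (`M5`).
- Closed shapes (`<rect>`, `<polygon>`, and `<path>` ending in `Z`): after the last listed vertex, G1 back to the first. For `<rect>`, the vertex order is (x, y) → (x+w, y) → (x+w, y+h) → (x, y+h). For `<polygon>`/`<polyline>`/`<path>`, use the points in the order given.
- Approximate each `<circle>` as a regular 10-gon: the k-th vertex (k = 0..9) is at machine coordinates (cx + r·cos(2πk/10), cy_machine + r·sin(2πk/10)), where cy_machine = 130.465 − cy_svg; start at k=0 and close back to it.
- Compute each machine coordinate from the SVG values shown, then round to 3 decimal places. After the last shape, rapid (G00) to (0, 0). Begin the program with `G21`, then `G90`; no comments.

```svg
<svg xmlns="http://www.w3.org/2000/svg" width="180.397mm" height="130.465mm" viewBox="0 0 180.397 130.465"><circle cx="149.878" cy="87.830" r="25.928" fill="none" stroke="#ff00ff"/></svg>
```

G21
G90
G00 X175.806 Y42.635
M3 S862
G1 X170.854 Y57.875 F895
G1 X157.890 Y67.294
G1 X141.866 Y67.294
G1 X128.902 Y57.875
G1 X123.950 Y42.635
G1 X128.902 Y27.395
G1 X141.866 Y17.976
G1 X157.890 Y17.976
G1 X170.854 Y27.395
G1 X175.806 Y42.635
M5
G00 X0.000 Y0.000

1 u = 1 mm; y_m = 130.465 − y.

[1] `<circle>` circle, #ff00ff→cut S862 F895: (175.806,42.635) → (170.854,57.875) → (157.890,67.294) → (141.866,67.294) → (128.902,57.875) → (123.950,42.635) → (128.902,27.395) → (141.866,17.976) → (157.890,17.976) → (170.854,27.395) → (175.806,42.635) (closed)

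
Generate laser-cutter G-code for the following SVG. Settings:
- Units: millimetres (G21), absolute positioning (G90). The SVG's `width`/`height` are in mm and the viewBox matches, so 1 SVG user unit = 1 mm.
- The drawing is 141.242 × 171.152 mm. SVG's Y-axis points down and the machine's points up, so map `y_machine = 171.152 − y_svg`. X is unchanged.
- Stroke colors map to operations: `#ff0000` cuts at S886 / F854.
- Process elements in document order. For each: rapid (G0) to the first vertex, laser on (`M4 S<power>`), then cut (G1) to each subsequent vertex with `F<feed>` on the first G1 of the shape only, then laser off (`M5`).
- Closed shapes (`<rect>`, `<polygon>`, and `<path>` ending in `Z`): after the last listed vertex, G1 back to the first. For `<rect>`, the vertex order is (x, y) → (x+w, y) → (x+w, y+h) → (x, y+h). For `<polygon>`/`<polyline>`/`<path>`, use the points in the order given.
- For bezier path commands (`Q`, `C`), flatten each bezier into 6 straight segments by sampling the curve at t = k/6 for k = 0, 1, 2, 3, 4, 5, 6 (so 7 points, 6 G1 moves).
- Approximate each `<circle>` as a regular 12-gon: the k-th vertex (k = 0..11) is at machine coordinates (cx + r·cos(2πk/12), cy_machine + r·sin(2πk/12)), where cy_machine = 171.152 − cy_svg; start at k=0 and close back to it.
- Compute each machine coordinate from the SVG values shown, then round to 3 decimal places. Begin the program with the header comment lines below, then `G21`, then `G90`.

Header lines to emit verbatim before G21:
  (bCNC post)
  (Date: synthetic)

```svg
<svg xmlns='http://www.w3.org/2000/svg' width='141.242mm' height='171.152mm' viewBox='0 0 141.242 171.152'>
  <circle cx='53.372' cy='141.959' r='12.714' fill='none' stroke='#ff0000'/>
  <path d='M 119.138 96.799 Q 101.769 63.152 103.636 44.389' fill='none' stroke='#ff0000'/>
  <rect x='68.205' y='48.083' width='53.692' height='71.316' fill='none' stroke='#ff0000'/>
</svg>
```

(bCNC post)
(Date: synthetic)
G21
G90
G0 X66.086 Y29.193
M4 S886
G1 X64.383 Y35.550 F854
G1 X59.729 Y40.204
G1 X53.372 Y41.907
G1 X47.015 Y40.204
G1 X42.361 Y35.550
G1 X40.658 Y29.193
G1 X42.361 Y22.836
G1 X47.015 Y18.182
G1 X53.372 Y16.479
G1 X59.729 Y18.182
G1 X64.383 Y22.836
G1 X66.086 Y29.193
M5
G0 X119.138 Y74.353
M4 S886
G1 X113.883 Y85.155 F854
G1 X109.696 Y95.131
G1 X106.578 Y104.279
G1 X104.529 Y112.601
G1 X103.548 Y120.095
G1 X103.636 Y126.763
M5
G0 X68.205 Y123.069
M4 S886
G1 X121.897 Y123.069 F854
G1 X121.897 Y51.753
G1 X68.205 Y51.753
G1 X68.205 Y123.069
M5

1 u = 1 mm; y_m = 171.152 − y.

[1] `<circle>` circle, #ff0000→cut S886 F854: (66.086,29.193) → (64.383,35.550) → (59.729,40.204) → (53.372,41.907) → (47.015,40.204) → (42.361,35.550) → (40.658,29.193) → (42.361,22.836) → (47.015,18.182) → (53.372,16.479) → (59.729,18.182) → (64.383,22.836) → (66.086,29.193) (closed)

[2] `<path>` quadratic bezier, #ff0000→cut S886 F854: (119.138,74.353) → (113.883,85.155) → (109.696,95.131) → (106.578,104.279) → (104.529,112.601) → (103.548,120.095) → (103.636,126.763)

[3] `<rect>` rectangle, #ff0000→cut S886 F854: (68.205,123.069) → (121.897,123.069) → (121.897,51.753) → (68.205,51.753) → (68.205,123.069) (closed)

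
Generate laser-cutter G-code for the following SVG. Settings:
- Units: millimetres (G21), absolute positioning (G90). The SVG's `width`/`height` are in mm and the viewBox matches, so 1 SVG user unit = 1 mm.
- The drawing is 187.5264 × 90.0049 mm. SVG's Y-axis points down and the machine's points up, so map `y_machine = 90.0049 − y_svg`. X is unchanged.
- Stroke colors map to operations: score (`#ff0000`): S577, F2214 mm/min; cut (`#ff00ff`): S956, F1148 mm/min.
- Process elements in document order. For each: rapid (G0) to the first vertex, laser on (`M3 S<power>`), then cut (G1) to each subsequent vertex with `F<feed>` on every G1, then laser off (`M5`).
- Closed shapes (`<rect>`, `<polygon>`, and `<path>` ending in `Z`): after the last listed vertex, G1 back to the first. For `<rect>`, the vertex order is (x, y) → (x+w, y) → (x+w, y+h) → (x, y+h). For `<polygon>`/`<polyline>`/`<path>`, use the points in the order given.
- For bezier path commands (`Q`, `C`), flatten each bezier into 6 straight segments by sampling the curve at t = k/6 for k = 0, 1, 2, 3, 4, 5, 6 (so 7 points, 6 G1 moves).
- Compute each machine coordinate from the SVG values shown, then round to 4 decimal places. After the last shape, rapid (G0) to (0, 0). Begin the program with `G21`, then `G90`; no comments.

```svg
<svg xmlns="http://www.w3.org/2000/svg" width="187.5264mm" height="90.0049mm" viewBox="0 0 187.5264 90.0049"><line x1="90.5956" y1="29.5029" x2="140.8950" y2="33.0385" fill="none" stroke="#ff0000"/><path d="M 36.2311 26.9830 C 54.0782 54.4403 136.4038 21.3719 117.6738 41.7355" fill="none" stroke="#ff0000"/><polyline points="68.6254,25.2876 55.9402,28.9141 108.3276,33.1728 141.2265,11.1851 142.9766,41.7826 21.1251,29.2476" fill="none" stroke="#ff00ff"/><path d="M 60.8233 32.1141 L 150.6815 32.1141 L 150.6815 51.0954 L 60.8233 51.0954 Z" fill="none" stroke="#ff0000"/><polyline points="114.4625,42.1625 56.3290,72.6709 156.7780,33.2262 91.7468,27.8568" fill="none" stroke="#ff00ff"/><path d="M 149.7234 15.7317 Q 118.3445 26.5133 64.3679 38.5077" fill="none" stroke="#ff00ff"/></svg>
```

1 u = 1 mm; y_m = 90.0049 − y.

[1] `<line>` line segment, #ff0000→score S577 F2214: (90.5956,60.5020) → (140.8950,56.9664)

[2] `<path>` cubic bezier, #ff0000→score S577 F2214: (36.2311,63.0219) → (49.7615,53.8095) → (69.4401,51.5192) → (90.6689,52.9855) → (108.8495,55.0430) → (119.3839,54.5261) → (117.6738,48.2694)

[3] `<polyline>` open polyline, #ff00ff→cut S956 F1148: (68.6254,64.7173) → (55.9402,61.0908) → (108.3276,56.8321) → (141.2265,78.8198) → (142.9766,48.2223) → (21.1251,60.7573)

[4] `<path>` rectangle, #ff0000→score S577 F2214: (60.8233,57.8908) → (150.6815,57.8908) → (150.6815,38.9095) → (60.8233,38.9095) → (60.8233,57.8908) (closed)

[5] `<polyline>` open polyline, #ff00ff→cut S956 F1148: (114.4625,47.8424) → (56.3290,17.3340) → (156.7780,56.7787) → (91.7468,62.1481)

[6] `<path>` quadratic bezier, #ff00ff→cut S956 F1148: (149.7234,74.2732) → (138.6361,70.6456) → (126.2933,66.9507) → (112.6951,63.1884) → (97.8414,59.3587) → (81.7324,55.4616) → (64.3679,51.4972)

G21
G90
G0 X90.5956 Y60.5020
M3 S577
G1 X140.8950 Y56.9664 F2214
M5
G0 X36.2311 Y63.0219
M3 S577
G1 X49.7615 Y53.8095 F2214
G1 X69.4401 Y51.5192 F2214
G1 X90.6689 Y52.9855 F2214
G1 X108.8495 Y55.0430 F2214
G1 X119.3839 Y54.5261 F2214
G1 X117.6738 Y48.2694 F2214
M5
G0 X68.6254 Y64.7173
M3 S956
G1 X55.9402 Y61.0908 F1148
G1 X108.3276 Y56.8321 F1148
G1 X141.2265 Y78.8198 F1148
G1 X142.9766 Y48.2223 F1148
G1 X21.1251 Y60.7573 F1148
M5
G0 X60.8233 Y57.8908
M3 S577
G1 X150.6815 Y57.8908 F2214
G1 X150.6815 Y38.9095 F2214
G1 X60.8233 Y38.9095 F2214
G1 X60.8233 Y57.8908 F2214
M5
G0 X114.4625 Y47.8424
M3 S956
G1 X56.3290 Y17.3340 F1148
G1 X156.7780 Y56.7787 F1148
G1 X91.7468 Y62.1481 F1148
M5
G0 X149.7234 Y74.2732
M3 S956
G1 X138.6361 Y70.6456 F1148
G1 X126.2933 Y66.9507 F1148
G1 X112.6951 Y63.1884 F1148
G1 X97.8414 Y59.3587 F1148
G1 X81.7324 Y55.4616 F1148
G1 X64.3679 Y51.4972 F1148
M5
G0 X0.0000 Y0.0000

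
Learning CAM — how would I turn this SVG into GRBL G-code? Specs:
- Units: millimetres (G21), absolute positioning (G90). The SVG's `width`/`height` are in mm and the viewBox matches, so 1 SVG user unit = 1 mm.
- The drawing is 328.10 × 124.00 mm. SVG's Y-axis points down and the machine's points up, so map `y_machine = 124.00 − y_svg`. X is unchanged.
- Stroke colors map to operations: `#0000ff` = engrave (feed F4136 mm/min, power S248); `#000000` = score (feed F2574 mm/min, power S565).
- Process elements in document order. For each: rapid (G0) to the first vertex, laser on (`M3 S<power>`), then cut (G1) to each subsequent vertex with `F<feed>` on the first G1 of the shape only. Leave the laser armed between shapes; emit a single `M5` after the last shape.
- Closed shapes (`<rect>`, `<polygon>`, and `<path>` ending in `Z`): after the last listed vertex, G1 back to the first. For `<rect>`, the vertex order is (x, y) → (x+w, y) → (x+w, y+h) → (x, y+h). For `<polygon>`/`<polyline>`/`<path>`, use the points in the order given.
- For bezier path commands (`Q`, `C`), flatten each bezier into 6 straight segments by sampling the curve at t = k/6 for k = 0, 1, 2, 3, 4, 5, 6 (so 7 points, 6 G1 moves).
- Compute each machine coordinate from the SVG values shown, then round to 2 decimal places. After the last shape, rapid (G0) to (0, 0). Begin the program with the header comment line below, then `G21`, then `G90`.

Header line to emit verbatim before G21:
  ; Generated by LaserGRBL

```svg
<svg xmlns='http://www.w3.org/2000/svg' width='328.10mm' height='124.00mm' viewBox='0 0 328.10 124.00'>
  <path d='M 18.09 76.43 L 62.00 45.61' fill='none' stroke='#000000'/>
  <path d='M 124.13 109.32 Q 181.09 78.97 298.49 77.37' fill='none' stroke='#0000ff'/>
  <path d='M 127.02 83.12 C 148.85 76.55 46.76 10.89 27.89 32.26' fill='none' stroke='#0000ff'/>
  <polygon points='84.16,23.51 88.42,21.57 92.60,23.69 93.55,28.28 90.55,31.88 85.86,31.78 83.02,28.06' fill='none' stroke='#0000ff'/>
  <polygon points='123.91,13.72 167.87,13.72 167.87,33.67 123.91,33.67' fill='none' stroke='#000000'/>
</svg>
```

viewBox `0 0 328.10 124.00` with mm width/height → 1 unit = 1 mm. Flip: y_m = 124.00 − y_svg.

**Shape 1** — `<path>` line segment, stroke `#000000` → score (S565, F2574). Machine vertices: (18.09,47.57) → (62.00,78.39). Open path.

**Shape 2** — `<path>` quadratic bezier, stroke `#0000ff` → engrave (S248, F4136). Control points (SVG): P0=(124.13,109.32), P1=(181.09,78.97), P2=(298.49,77.37); sampled at t=k/6. Machine vertices: (124.13,14.68) → (144.80,24.00) → (168.82,31.72) → (196.20,37.84) → (226.94,42.37) → (261.04,45.30) → (298.49,46.63). Open path.

**Shape 3** — `<path>` cubic bezier, stroke `#0000ff` → engrave (S248, F4136). Control points (SVG): P0=(127.02,83.12), P1=(148.85,76.55), P2=(46.76,10.89), P3=(27.89,32.26); sampled at t=k/6. Machine vertices: (127.02,40.88) → (128.57,48.41) → (115.22,61.73) → (92.72,76.79) → (66.83,89.51) → (43.30,95.85) → (27.89,91.74). Open path.

**Shape 4** — `<polygon>` regular polygon, stroke `#0000ff` → engrave (S248, F4136). Machine vertices: (84.16,100.49) → (88.42,102.43) → (92.60,100.31) → (93.55,95.72) → (90.55,92.12) → (85.86,92.22) → (83.02,95.94) → (84.16,100.49). Closed: final G1 returns to the first vertex.

**Shape 5** — `<polygon>` rectangle, stroke `#000000` → score (S565, F2574). Machine vertices: (123.91,110.28) → (167.87,110.28) → (167.87,90.33) → (123.91,90.33) → (123.91,110.28). Closed: final G1 returns to the first vertex.

; Generated by LaserGRBL
G21
G90
G0 X18.09 Y47.57
M3 S565
G1 X62.00 Y78.39 F2574
G0 X124.13 Y14.68
M3 S248
G1 X144.80 Y24.00 F4136
G1 X168.82 Y31.72
G1 X196.20 Y37.84
G1 X226.94 Y42.37
G1 X261.04 Y45.30
G1 X298.49 Y46.63
G0 X127.02 Y40.88
M3 S248
G1 X128.57 Y48.41 F4136
G1 X115.22 Y61.73
G1 X92.72 Y76.79
G1 X66.83 Y89.51
G1 X43.30 Y95.85
G1 X27.89 Y91.74
G0 X84.16 Y100.49
M3 S248
G1 X88.42 Y102.43 F4136
G1 X92.60 Y100.31
G1 X93.55 Y95.72
G1 X90.55 Y92.12
G1 X85.86 Y92.22
G1 X83.02 Y95.94
G1 X84.16 Y100.49
G0 X123.91 Y110.28
M3 S565
G1 X167.87 Y110.28 F2574
G1 X167.87 Y90.33
G1 X123.91 Y90.33
G1 X123.91 Y110.28
M5
G0 X0.00 Y0.00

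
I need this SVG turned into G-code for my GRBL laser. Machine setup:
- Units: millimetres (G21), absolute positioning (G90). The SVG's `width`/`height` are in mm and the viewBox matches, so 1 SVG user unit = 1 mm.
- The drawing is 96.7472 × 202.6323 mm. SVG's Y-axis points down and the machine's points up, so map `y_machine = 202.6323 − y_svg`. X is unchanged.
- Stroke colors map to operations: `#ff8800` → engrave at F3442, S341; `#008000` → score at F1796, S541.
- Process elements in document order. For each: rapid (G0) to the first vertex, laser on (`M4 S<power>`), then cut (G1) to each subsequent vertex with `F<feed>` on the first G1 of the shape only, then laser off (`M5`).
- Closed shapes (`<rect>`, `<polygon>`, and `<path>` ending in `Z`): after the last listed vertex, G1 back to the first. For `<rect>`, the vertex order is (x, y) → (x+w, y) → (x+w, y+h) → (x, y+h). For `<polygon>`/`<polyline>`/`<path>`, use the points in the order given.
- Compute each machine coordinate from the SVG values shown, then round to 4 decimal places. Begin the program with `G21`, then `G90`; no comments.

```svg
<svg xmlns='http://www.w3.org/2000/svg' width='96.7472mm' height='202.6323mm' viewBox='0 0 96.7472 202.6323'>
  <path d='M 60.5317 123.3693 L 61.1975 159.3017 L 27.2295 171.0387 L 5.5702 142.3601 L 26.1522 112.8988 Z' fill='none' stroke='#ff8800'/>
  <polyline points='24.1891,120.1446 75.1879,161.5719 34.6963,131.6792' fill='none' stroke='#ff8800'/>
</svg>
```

G21
G90
G0 X60.5317 Y79.2630
M4 S341
G1 X61.1975 Y43.3306 F3442
G1 X27.2295 Y31.5936
G1 X5.5702 Y60.2722
G1 X26.1522 Y89.7335
G1 X60.5317 Y79.2630
M5
G0 X24.1891 Y82.4877
M4 S341
G1 X75.1879 Y41.0604 F3442
G1 X34.6963 Y70.9531
M5

Since the viewBox matches the mm dimensions, user units are millimetres directly. The only transform is the Y-flip y_m = 202.6323 − y_svg.

Shape 1 is a regular polygon drawn with `<path>`. Its stroke #ff8800 means engrave at S341, F3442. After flipping Y the toolpath is (60.5317,79.2630) → (61.1975,43.3306) → (27.2295,31.5936) → (5.5702,60.2722) → (26.1522,89.7335) → (60.5317,79.2630), returning to the start.

Shape 2 is a open polyline drawn with `<polyline>`. Its stroke #ff8800 means engrave at S341, F3442. After flipping Y the toolpath is (24.1891,82.4877) → (75.1879,41.0604) → (34.6963,70.9531).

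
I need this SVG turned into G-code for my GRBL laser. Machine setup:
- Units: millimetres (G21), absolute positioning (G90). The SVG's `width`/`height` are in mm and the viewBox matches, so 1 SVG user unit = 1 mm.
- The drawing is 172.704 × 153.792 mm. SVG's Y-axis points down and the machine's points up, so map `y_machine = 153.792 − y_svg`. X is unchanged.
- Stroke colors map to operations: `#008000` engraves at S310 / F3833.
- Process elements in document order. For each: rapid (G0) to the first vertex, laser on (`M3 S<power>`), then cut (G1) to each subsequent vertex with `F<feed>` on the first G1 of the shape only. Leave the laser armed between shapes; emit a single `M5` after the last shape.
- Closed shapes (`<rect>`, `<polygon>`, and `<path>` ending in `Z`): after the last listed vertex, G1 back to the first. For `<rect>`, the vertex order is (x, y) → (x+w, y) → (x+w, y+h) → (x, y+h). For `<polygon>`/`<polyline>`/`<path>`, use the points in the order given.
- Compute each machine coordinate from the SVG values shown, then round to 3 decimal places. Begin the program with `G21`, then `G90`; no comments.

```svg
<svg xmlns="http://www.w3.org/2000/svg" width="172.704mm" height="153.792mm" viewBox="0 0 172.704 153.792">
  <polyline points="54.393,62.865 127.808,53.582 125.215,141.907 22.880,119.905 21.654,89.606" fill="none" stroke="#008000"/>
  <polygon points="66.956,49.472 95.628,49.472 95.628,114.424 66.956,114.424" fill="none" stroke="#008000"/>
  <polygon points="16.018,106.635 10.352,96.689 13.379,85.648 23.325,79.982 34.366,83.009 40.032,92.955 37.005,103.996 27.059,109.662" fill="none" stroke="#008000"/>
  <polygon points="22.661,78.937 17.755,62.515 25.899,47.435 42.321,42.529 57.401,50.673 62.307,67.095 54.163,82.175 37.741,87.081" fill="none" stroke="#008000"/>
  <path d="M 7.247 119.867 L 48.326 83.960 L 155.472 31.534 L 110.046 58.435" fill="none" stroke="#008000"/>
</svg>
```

G21
G90
G0 X54.393 Y90.927
M3 S310
G1 X127.808 Y100.210 F3833
G1 X125.215 Y11.885
G1 X22.880 Y33.887
G1 X21.654 Y64.186
G0 X66.956 Y104.320
M3 S310
G1 X95.628 Y104.320 F3833
G1 X95.628 Y39.368
G1 X66.956 Y39.368
G1 X66.956 Y104.320
G0 X16.018 Y47.157
M3 S310
G1 X10.352 Y57.103 F3833
G1 X13.379 Y68.144
G1 X23.325 Y73.810
G1 X34.366 Y70.783
G1 X40.032 Y60.837
G1 X37.005 Y49.796
G1 X27.059 Y44.130
G1 X16.018 Y47.157
G0 X22.661 Y74.855
M3 S310
G1 X17.755 Y91.277 F3833
G1 X25.899 Y106.357
G1 X42.321 Y111.263
G1 X57.401 Y103.119
G1 X62.307 Y86.697
G1 X54.163 Y71.617
G1 X37.741 Y66.711
G1 X22.661 Y74.855
G0 X7.247 Y33.925
M3 S310
G1 X48.326 Y69.832 F3833
G1 X155.472 Y122.258
G1 X110.046 Y95.357
M5

Since the viewBox matches the mm dimensions, user units are millimetres directly. The only transform is the Y-flip y_m = 153.792 − y_svg.

Shape 1 is a open polyline drawn with `<polyline>`. Its stroke #008000 means engrave at S310, F3833. After flipping Y the toolpath is (54.393,90.927) → (127.808,100.210) → (125.215,11.885) → (22.880,33.887) → (21.654,64.186).

Shape 2 is a rectangle drawn with `<polygon>`. Its stroke #008000 means engrave at S310, F3833. After flipping Y the toolpath is (66.956,104.320) → (95.628,104.320) → (95.628,39.368) → (66.956,39.368) → (66.956,104.320), returning to the start.

Shape 3 is a regular polygon drawn with `<polygon>`. Its stroke #008000 means engrave at S310, F3833. After flipping Y the toolpath is (16.018,47.157) → (10.352,57.103) → (13.379,68.144) → (23.325,73.810) → (34.366,70.783) → (40.032,60.837) → (37.005,49.796) → (27.059,44.130) → (16.018,47.157), returning to the start.

Shape 4 is a regular polygon drawn with `<polygon>`. Its stroke #008000 means engrave at S310, F3833. After flipping Y the toolpath is (22.661,74.855) → (17.755,91.277) → (25.899,106.357) → (42.321,111.263) → (57.401,103.119) → (62.307,86.697) → (54.163,71.617) → (37.741,66.711) → (22.661,74.855), returning to the start.

Shape 5 is a open polyline drawn with `<path>`. Its stroke #008000 means engrave at S310, F3833. After flipping Y the toolpath is (7.247,33.925) → (48.326,69.832) → (155.472,122.258) → (110.046,95.357).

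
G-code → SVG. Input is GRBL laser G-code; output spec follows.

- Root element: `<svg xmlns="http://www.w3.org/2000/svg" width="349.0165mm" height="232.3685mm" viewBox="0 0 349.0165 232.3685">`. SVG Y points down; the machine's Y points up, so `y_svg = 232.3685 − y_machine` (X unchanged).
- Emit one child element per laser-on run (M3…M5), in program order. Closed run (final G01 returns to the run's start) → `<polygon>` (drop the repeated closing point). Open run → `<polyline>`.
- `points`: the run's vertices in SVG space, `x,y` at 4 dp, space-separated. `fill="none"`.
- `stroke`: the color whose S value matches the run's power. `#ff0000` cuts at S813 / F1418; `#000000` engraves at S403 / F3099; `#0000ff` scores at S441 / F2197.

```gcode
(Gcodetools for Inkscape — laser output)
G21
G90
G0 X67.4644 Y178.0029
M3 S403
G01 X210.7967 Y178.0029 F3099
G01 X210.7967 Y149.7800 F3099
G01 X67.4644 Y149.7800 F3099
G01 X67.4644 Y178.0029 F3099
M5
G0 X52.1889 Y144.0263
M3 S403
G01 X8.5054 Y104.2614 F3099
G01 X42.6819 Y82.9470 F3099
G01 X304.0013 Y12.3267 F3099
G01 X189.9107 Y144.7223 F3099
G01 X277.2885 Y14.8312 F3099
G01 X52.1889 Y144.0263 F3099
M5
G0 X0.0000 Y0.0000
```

<svg xmlns="http://www.w3.org/2000/svg" width="349.0165mm" height="232.3685mm" viewBox="0 0 349.0165 232.3685">
  <polygon points="67.4644,54.3656 210.7967,54.3656 210.7967,82.5885 67.4644,82.5885" fill="none" stroke="#000000"/>
  <polygon points="52.1889,88.3422 8.5054,128.1071 42.6819,149.4215 304.0013,220.0418 189.9107,87.6462 277.2885,217.5373" fill="none" stroke="#000000"/>
</svg>

Machine Y-up, SVG Y-down with viewBox height 232.3685, so y_svg = 232.3685 − y_machine; X carries over. Every run uses S403, so all elements get stroke `#000000` (engrave).

Run 1: The run returns to its start, so emit a `<polygon>` with points (Y-flipped): 67.4644,54.3656 210.7967,54.3656 210.7967,82.5885 67.4644,82.5885.

Run 2: The run returns to its start, so emit a `<polygon>` with points (Y-flipped): 52.1889,88.3422 8.5054,128.1071 42.6819,149.4215 304.0013,220.0418 189.9107,87.6462 277.2885,217.5373.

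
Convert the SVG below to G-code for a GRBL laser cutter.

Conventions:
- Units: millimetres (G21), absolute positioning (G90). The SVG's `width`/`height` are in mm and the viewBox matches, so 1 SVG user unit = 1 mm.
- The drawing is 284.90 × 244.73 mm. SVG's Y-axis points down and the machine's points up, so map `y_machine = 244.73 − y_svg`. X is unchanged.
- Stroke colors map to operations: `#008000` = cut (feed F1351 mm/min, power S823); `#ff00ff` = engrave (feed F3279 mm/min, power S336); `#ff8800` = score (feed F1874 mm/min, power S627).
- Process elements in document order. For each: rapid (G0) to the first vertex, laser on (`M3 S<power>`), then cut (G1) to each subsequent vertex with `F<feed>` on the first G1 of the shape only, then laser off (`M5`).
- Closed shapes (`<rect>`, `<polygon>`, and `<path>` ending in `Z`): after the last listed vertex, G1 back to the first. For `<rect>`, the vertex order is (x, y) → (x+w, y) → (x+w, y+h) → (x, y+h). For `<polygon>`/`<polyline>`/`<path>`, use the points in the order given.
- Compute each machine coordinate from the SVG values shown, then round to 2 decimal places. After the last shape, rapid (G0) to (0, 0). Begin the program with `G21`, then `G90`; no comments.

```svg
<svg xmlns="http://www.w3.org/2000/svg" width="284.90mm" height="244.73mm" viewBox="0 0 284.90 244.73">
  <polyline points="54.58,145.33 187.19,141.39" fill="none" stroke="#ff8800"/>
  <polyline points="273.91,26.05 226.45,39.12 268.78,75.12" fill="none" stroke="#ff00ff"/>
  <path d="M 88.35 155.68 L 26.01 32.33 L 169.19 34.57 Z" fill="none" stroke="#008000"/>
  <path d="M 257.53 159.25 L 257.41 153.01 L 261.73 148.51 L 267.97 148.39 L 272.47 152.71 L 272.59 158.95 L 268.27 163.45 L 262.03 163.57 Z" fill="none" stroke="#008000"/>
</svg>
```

viewBox `0 0 284.90 244.73` with mm width/height → 1 unit = 1 mm. Flip: y_m = 244.73 − y_svg.

**Shape 1** — `<polyline>` line segment, stroke `#ff8800` → score (S627, F1874). Machine vertices: (54.58,99.40) → (187.19,103.34). Open path.

**Shape 2** — `<polyline>` open polyline, stroke `#ff00ff` → engrave (S336, F3279). Machine vertices: (273.91,218.68) → (226.45,205.61) → (268.78,169.61). Open path.

**Shape 3** — `<path>` closed polygon, stroke `#008000` → cut (S823, F1351). Machine vertices: (88.35,89.05) → (26.01,212.40) → (169.19,210.16) → (88.35,89.05). Closed: final G1 returns to the first vertex.

**Shape 4** — `<path>` regular polygon, stroke `#008000` → cut (S823, F1351). Machine vertices: (257.53,85.48) → (257.41,91.72) → (261.73,96.22) → (267.97,96.34) → (272.47,92.02) → (272.59,85.78) → (268.27,81.28) → (262.03,81.16) → (257.53,85.48). Closed: final G1 returns to the first vertex.

G21
G90
G0 X54.58 Y99.40
M3 S627
G1 X187.19 Y103.34 F1874
M5
G0 X273.91 Y218.68
M3 S336
G1 X226.45 Y205.61 F3279
G1 X268.78 Y169.61
M5
G0 X88.35 Y89.05
M3 S823
G1 X26.01 Y212.40 F1351
G1 X169.19 Y210.16
G1 X88.35 Y89.05
M5
G0 X257.53 Y85.48
M3 S823
G1 X257.41 Y91.72 F1351
G1 X261.73 Y96.22
G1 X267.97 Y96.34
G1 X272.47 Y92.02
G1 X272.59 Y85.78
G1 X268.27 Y81.28
G1 X262.03 Y81.16
G1 X257.53 Y85.48
M5
G0 X0.00 Y0.00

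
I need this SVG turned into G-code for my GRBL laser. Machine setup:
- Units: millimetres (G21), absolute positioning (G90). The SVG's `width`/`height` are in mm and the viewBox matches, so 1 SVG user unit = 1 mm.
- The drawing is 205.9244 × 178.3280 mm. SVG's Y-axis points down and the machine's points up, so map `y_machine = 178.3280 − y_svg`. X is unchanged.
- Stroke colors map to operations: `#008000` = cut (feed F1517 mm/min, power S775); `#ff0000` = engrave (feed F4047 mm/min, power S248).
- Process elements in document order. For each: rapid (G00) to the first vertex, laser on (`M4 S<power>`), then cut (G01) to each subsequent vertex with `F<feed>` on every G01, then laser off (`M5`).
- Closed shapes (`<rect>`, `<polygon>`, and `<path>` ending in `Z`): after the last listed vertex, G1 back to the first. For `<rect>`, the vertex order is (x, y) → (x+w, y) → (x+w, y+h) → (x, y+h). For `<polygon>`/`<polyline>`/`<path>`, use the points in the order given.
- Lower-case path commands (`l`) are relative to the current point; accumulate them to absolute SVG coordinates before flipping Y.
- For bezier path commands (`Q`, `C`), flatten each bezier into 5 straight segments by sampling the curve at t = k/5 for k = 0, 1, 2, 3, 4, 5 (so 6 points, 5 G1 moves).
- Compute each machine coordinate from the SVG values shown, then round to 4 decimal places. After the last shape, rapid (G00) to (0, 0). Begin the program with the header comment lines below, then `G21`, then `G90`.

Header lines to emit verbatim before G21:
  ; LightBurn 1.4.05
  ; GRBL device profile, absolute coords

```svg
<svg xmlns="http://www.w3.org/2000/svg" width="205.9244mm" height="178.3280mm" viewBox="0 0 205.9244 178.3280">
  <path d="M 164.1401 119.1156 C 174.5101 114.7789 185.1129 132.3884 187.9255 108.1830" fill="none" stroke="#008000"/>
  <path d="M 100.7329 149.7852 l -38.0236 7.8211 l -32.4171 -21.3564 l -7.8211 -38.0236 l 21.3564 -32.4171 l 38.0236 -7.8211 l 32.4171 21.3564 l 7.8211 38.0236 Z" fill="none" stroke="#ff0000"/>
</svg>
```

; LightBurn 1.4.05
; GRBL device profile, absolute coords
G21
G90
G00 X164.1401 Y59.2124
M4 S775
G01 X170.3259 Y59.6910 F1517
G01 X176.1824 Y57.9630 F1517
G01 X181.3246 Y57.0890 F1517
G01 X185.3673 Y60.1295 F1517
G01 X187.9255 Y70.1450 F1517
M5
G00 X100.7329 Y28.5428
M4 S248
G01 X62.7093 Y20.7217 F4047
G01 X30.2922 Y42.0781 F4047
G01 X22.4711 Y80.1017 F4047
G01 X43.8275 Y112.5188 F4047
G01 X81.8511 Y120.3399 F4047
G01 X114.2682 Y98.9835 F4047
G01 X122.0893 Y60.9599 F4047
G01 X100.7329 Y28.5428 F4047
M5
G00 X0.0000 Y0.0000

viewBox `0 0 205.9244 178.3280` with mm width/height → 1 unit = 1 mm. Flip: y_m = 178.3280 − y_svg.

**Shape 1** — `<path>` cubic bezier, stroke `#008000` → cut (S775, F1517). Control points (SVG): P0=(164.1401,119.1156), P1=(174.5101,114.7789), P2=(185.1129,132.3884), P3=(187.9255,108.1830); sampled at t=k/5. Machine vertices: (164.1401,59.2124) → (170.3259,59.6910) → (176.1824,57.9630) → (181.3246,57.0890) → (185.3673,60.1295) → (187.9255,70.1450). Open path.

**Shape 2** — `<path>` regular polygon, stroke `#ff0000` → engrave (S248, F4047). Machine vertices: (100.7329,28.5428) → (62.7093,20.7217) → (30.2922,42.0781) → (22.4711,80.1017) → (43.8275,112.5188) → (81.8511,120.3399) → (114.2682,98.9835) → (122.0893,60.9599) → (100.7329,28.5428). Closed: final G1 returns to the first vertex.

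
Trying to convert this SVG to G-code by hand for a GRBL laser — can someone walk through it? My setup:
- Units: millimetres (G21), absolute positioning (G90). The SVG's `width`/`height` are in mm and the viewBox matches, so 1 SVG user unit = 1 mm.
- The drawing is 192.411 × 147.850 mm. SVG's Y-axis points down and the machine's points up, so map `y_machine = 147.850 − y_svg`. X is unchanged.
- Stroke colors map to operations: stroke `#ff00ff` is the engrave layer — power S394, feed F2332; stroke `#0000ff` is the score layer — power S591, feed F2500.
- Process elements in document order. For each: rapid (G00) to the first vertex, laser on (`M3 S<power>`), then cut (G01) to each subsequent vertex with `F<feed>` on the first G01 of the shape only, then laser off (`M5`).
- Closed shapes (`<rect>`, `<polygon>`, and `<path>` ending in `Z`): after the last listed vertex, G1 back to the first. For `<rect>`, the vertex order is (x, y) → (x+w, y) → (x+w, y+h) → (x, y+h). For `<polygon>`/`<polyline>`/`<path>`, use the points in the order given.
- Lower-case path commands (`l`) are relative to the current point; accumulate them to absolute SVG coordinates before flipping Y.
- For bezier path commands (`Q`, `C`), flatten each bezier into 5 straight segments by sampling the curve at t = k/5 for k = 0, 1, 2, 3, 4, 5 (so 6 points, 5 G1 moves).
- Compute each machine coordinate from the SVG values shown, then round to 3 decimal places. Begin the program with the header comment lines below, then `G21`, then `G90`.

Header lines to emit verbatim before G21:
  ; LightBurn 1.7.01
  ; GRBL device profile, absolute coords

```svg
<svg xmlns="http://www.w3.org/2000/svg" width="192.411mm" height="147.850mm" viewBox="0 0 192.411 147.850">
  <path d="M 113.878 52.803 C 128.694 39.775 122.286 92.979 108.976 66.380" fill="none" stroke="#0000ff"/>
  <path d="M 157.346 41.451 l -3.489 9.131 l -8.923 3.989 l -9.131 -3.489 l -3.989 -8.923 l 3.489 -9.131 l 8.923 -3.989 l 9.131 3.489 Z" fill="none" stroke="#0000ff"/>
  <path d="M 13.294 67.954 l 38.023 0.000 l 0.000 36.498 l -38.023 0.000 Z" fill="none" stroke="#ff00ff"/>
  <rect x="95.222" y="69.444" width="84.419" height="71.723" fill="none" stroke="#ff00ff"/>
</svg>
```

; LightBurn 1.7.01
; GRBL device profile, absolute coords
G21
G90
G00 X113.878 Y95.047
M3 S591
G01 X120.335 Y96.084 F2500
G01 X122.386 Y88.235
G01 X120.718 Y78.510
G01 X116.019 Y73.919
G01 X108.976 Y81.470
M5
G00 X157.346 Y106.399
M3 S591
G01 X153.857 Y97.268 F2500
G01 X144.934 Y93.279
G01 X135.803 Y96.768
G01 X131.814 Y105.691
G01 X135.303 Y114.822
G01 X144.226 Y118.811
G01 X153.357 Y115.322
G01 X157.346 Y106.399
M5
G00 X13.294 Y79.896
M3 S394
G01 X51.317 Y79.896 F2332
G01 X51.317 Y43.398
G01 X13.294 Y43.398
G01 X13.294 Y79.896
M5
G00 X95.222 Y78.406
M3 S394
G01 X179.641 Y78.406 F2332
G01 X179.641 Y6.683
G01 X95.222 Y6.683
G01 X95.222 Y78.406
M5

Since the viewBox matches the mm dimensions, user units are millimetres directly. The only transform is the Y-flip y_m = 147.850 − y_svg.

Shape 1 is a cubic bezier drawn with `<path>`. Its stroke #0000ff means score at S591, F2500. After flipping Y the toolpath is (113.878,95.047) → (120.335,96.084) → (122.386,88.235) → (120.718,78.510) → (116.019,73.919) → (108.976,81.470).

Shape 2 is a regular polygon drawn with `<path>`. Its stroke #0000ff means score at S591, F2500. After flipping Y the toolpath is (157.346,106.399) → (153.857,97.268) → (144.934,93.279) → (135.803,96.768) → (131.814,105.691) → (135.303,114.822) → (144.226,118.811) → (153.357,115.322) → (157.346,106.399), returning to the start.

Shape 3 is a rectangle drawn with `<path>`. Its stroke #ff00ff means engrave at S394, F2332. After flipping Y the toolpath is (13.294,79.896) → (51.317,79.896) → (51.317,43.398) → (13.294,43.398) → (13.294,79.896), returning to the start.

Shape 4 is a rectangle drawn with `<rect>`. Its stroke #ff00ff means engrave at S394, F2332. After flipping Y the toolpath is (95.222,78.406) → (179.641,78.406) → (179.641,6.683) → (95.222,6.683) → (95.222,78.406), returning to the start.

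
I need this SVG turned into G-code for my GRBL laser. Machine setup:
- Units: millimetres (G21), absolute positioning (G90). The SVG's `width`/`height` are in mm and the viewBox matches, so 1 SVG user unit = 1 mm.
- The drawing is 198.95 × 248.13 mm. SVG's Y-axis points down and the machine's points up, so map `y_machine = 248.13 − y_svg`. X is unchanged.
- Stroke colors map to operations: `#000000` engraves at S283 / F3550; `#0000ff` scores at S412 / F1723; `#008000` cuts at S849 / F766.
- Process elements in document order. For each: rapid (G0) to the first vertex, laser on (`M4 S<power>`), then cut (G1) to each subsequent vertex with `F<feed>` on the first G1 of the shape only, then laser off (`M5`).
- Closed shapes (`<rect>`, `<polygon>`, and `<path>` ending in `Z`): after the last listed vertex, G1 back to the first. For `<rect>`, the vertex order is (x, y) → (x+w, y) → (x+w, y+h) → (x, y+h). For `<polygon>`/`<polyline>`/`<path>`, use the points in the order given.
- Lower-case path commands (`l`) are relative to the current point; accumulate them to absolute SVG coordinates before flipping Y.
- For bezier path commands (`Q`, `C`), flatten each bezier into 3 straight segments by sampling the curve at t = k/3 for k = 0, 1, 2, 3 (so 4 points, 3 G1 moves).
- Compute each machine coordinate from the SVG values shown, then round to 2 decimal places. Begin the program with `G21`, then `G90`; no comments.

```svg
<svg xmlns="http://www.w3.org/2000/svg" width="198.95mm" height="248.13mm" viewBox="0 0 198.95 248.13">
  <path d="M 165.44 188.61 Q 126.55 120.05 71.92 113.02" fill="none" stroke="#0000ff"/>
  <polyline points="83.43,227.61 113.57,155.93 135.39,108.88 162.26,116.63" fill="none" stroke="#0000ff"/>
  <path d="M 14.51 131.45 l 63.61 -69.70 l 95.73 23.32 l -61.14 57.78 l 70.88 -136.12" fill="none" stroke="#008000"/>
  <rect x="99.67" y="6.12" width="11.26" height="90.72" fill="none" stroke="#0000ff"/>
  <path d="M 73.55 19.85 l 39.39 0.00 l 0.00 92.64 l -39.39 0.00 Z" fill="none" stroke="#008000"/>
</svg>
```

G21
G90
G0 X165.44 Y59.52
M4 S412
G1 X137.76 Y98.39 F1723
G1 X106.59 Y123.59
G1 X71.92 Y135.11
M5
G0 X83.43 Y20.52
M4 S412
G1 X113.57 Y92.20 F1723
G1 X135.39 Y139.25
G1 X162.26 Y131.50
M5
G0 X14.51 Y116.68
M4 S849
G1 X78.12 Y186.38 F766
G1 X173.85 Y163.06
G1 X112.71 Y105.28
G1 X183.59 Y241.40
M5
G0 X99.67 Y242.01
M4 S412
G1 X110.93 Y242.01 F1723
G1 X110.93 Y151.29
G1 X99.67 Y151.29
G1 X99.67 Y242.01
M5
G0 X73.55 Y228.28
M4 S849
G1 X112.94 Y228.28 F766
G1 X112.94 Y135.64
G1 X73.55 Y135.64
G1 X73.55 Y228.28
M5

1 u = 1 mm; y_m = 248.13 − y.

[1] `<path>` quadratic bezier, #0000ff→score S412 F1723: (165.44,59.52) → (137.76,98.39) → (106.59,123.59) → (71.92,135.11)

[2] `<polyline>` open polyline, #0000ff→score S412 F1723: (83.43,20.52) → (113.57,92.20) → (135.39,139.25) → (162.26,131.50)

[3] `<path>` open polyline, #008000→cut S849 F766: (14.51,116.68) → (78.12,186.38) → (173.85,163.06) → (112.71,105.28) → (183.59,241.40)

[4] `<rect>` rectangle, #0000ff→score S412 F1723: (99.67,242.01) → (110.93,242.01) → (110.93,151.29) → (99.67,151.29) → (99.67,242.01) (closed)

[5] `<path>` rectangle, #008000→cut S849 F766: (73.55,228.28) → (112.94,228.28) → (112.94,135.64) → (73.55,135.64) → (73.55,228.28) (closed)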